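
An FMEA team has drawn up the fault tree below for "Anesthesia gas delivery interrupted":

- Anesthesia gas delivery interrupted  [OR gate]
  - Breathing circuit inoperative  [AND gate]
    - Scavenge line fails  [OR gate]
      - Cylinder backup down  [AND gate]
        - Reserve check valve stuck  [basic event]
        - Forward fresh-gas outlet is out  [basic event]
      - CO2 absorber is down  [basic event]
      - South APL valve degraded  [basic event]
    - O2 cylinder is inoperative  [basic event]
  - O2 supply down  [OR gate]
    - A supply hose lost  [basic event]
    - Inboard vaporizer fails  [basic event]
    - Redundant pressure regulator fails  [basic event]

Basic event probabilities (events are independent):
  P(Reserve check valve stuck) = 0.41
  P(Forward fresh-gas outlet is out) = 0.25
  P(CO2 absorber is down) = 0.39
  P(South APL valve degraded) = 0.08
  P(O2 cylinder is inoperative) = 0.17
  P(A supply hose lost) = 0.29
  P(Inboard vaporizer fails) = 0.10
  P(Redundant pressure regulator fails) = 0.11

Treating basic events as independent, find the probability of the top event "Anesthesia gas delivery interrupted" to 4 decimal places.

0.4793

P(Cylinder backup down) [AND] = 0.41 × 0.25 = 0.102500
P(Scavenge line fails) [OR] = 1 − (1−0.102500) × (1−0.39) × (1−0.08) = 0.496323
P(Breathing circuit inoperative) [AND] = 0.496323 × 0.17 = 0.084375
P(O2 supply down) [OR] = 1 − (1−0.29) × (1−0.10) × (1−0.11) = 0.431290
P(Anesthesia gas delivery interrupted) [OR] = 1 − (1−0.084375) × (1−0.431290) = 0.479275
Rounded to 4 decimal places: P(Anesthesia gas delivery interrupted) ≈ 0.4793.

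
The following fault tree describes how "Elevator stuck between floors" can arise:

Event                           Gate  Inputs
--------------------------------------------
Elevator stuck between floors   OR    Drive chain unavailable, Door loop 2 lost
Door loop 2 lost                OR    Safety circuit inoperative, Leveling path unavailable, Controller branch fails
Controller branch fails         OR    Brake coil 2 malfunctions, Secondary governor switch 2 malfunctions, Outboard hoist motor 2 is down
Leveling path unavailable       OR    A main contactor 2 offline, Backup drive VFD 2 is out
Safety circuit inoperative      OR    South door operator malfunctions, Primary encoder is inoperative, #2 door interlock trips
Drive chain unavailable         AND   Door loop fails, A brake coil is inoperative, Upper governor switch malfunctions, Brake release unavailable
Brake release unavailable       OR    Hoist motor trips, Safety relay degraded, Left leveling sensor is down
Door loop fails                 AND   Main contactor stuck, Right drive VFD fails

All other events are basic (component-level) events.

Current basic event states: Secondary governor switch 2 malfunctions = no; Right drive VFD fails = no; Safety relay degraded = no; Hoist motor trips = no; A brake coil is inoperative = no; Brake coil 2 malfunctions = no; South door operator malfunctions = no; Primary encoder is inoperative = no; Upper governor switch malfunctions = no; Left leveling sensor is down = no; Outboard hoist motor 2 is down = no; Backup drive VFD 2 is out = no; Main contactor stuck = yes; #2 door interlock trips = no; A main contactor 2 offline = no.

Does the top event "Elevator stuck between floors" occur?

No

Door loop fails [AND]: Main contactor stuck=occurs, Right drive VFD fails=not → not all inputs occur → does not occur.
Brake release unavailable [OR]: Hoist motor trips=not, Safety relay degraded=not, Left leveling sensor is down=not → no input occurs → does not occur.
Drive chain unavailable [AND]: Door loop fails=not, A brake coil is inoperative=not, Upper governor switch malfunctions=not, Brake release unavailable=not → not all inputs occur → does not occur.
Safety circuit inoperative [OR]: South door operator malfunctions=not, Primary encoder is inoperative=not, #2 door interlock trips=not → no input occurs → does not occur.
Leveling path unavailable [OR]: A main contactor 2 offline=not, Backup drive VFD 2 is out=not → no input occurs → does not occur.
Controller branch fails [OR]: Brake coil 2 malfunctions=not, Secondary governor switch 2 malfunctions=not, Outboard hoist motor 2 is down=not → no input occurs → does not occur.
Door loop 2 lost [OR]: Safety circuit inoperative=not, Leveling path unavailable=not, Controller branch fails=not → no input occurs → does not occur.
Elevator stuck between floors [OR]: Drive chain unavailable=not, Door loop 2 lost=not → no input occurs → does not occur.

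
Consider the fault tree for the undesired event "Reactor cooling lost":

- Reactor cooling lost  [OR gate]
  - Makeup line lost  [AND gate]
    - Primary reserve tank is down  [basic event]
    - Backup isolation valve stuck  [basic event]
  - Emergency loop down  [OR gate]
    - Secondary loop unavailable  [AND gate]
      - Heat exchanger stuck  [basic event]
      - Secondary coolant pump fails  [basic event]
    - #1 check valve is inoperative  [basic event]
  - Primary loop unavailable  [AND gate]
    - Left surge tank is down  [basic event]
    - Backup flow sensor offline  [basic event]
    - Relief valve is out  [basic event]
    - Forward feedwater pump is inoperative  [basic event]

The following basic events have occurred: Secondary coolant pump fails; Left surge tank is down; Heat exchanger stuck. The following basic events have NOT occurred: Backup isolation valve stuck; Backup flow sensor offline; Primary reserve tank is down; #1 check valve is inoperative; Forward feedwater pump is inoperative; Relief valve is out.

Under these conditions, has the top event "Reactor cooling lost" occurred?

Makeup line lost [AND]: Primary reserve tank is down=not, Backup isolation valve stuck=not → not all inputs occur → does not occur.
Secondary loop unavailable [AND]: Heat exchanger stuck=occurs, Secondary coolant pump fails=occurs → all inputs occur → occurs.
Emergency loop down [OR]: Secondary loop unavailable=occurs, #1 check valve is inoperative=not → at least one input occurs → occurs.
Primary loop unavailable [AND]: Left surge tank is down=occurs, Backup flow sensor offline=not, Relief valve is out=not, Forward feedwater pump is inoperative=not → not all inputs occur → does not occur.
Reactor cooling lost [OR]: Makeup line lost=not, Emergency loop down=occurs, Primary loop unavailable=not → at least one input occurs → occurs.

Yes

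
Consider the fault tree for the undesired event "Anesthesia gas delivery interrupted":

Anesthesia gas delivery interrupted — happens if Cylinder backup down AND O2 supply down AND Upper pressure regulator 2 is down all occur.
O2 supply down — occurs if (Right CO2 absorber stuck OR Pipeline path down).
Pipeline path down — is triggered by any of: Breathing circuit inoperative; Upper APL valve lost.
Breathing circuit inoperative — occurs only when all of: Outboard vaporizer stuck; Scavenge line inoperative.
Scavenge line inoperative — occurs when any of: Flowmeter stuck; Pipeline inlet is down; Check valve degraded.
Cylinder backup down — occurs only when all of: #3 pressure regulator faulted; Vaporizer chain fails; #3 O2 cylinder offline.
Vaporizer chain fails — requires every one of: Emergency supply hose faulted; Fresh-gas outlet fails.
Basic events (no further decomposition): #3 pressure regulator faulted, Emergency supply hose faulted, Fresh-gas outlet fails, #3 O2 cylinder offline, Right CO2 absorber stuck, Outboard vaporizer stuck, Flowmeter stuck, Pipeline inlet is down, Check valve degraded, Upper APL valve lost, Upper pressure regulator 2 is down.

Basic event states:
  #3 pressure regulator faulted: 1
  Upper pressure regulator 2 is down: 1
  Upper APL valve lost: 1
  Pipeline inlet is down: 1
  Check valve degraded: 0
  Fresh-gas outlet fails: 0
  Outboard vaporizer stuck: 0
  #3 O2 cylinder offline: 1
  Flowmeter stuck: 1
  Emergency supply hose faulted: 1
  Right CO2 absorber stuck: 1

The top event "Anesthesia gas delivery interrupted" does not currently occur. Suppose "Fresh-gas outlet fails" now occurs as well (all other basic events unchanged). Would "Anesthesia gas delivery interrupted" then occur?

Counterfactual: set "Fresh-gas outlet fails" to occurred.
Vaporizer chain fails [AND]: Emergency supply hose faulted=occurs, Fresh-gas outlet fails=occurs → all inputs occur → occurs.
Cylinder backup down [AND]: #3 pressure regulator faulted=occurs, Vaporizer chain fails=occurs, #3 O2 cylinder offline=occurs → all inputs occur → occurs.
Scavenge line inoperative [OR]: Flowmeter stuck=occurs, Pipeline inlet is down=occurs, Check valve degraded=not → at least one input occurs → occurs.
Breathing circuit inoperative [AND]: Outboard vaporizer stuck=not, Scavenge line inoperative=occurs → not all inputs occur → does not occur.
Pipeline path down [OR]: Breathing circuit inoperative=not, Upper APL valve lost=occurs → at least one input occurs → occurs.
O2 supply down [OR]: Right CO2 absorber stuck=occurs, Pipeline path down=occurs → at least one input occurs → occurs.
Anesthesia gas delivery interrupted [AND]: Cylinder backup down=occurs, O2 supply down=occurs, Upper pressure regulator 2 is down=occurs → all inputs occur → occurs.

Yes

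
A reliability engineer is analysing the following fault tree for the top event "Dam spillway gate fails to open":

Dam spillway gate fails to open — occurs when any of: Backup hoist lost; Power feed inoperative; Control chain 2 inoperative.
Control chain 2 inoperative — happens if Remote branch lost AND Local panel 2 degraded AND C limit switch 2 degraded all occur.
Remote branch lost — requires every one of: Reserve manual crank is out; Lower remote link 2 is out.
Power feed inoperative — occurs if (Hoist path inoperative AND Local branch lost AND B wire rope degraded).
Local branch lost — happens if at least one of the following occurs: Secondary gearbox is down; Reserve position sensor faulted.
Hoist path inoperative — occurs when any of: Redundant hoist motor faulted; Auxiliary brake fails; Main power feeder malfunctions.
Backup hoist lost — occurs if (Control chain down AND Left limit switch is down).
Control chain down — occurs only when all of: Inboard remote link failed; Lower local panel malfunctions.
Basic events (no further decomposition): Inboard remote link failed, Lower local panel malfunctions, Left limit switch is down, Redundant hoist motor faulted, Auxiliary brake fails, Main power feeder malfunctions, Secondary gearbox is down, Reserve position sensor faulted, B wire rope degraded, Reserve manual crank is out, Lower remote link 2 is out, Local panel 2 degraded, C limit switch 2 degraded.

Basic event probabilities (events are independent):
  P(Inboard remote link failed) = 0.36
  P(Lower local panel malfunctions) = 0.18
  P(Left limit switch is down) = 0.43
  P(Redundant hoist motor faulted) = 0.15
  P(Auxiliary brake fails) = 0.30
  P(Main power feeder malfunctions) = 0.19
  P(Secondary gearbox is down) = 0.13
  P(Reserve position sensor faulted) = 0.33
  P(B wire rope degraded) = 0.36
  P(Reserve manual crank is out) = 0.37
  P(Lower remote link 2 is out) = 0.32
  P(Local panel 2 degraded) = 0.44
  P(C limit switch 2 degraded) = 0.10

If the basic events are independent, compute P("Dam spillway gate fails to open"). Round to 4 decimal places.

P(Control chain down) [AND] = 0.36 × 0.18 = 0.064800
P(Backup hoist lost) [AND] = 0.064800 × 0.43 = 0.027864
P(Hoist path inoperative) [OR] = 1 − (1−0.15) × (1−0.30) × (1−0.19) = 0.518050
P(Local branch lost) [OR] = 1 − (1−0.13) × (1−0.33) = 0.417100
P(Power feed inoperative) [AND] = 0.518050 × 0.417100 × 0.36 = 0.077788
P(Remote branch lost) [AND] = 0.37 × 0.32 = 0.118400
P(Control chain 2 inoperative) [AND] = 0.118400 × 0.44 × 0.10 = 0.005210
P(Dam spillway gate fails to open) [OR] = 1 − (1−0.027864) × (1−0.077788) × (1−0.005210) = 0.108155
Rounded to 4 decimal places: P(Dam spillway gate fails to open) ≈ 0.1082.

0.1082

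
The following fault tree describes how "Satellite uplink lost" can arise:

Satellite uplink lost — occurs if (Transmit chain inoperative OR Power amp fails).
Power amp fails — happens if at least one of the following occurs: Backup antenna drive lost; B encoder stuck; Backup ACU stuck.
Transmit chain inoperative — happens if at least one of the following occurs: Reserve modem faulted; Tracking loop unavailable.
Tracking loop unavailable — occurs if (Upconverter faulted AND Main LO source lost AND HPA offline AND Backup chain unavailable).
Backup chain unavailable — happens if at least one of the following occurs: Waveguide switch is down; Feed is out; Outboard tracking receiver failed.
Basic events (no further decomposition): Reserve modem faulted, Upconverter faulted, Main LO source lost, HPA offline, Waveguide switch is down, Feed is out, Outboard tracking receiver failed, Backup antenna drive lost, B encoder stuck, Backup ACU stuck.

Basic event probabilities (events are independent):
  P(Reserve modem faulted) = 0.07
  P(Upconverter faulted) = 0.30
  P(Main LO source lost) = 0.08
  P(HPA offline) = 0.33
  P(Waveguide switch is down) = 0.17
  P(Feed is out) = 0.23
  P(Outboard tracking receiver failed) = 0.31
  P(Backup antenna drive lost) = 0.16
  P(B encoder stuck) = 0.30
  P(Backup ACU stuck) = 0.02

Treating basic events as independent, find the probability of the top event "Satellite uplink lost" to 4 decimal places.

0.4665

P(Backup chain unavailable) [OR] = 1 − (1−0.17) × (1−0.23) × (1−0.31) = 0.559021
P(Tracking loop unavailable) [AND] = 0.30 × 0.08 × 0.33 × 0.559021 = 0.004427
P(Transmit chain inoperative) [OR] = 1 − (1−0.07) × (1−0.004427) = 0.074117
P(Power amp fails) [OR] = 1 − (1−0.16) × (1−0.30) × (1−0.02) = 0.423760
P(Satellite uplink lost) [OR] = 1 − (1−0.074117) × (1−0.423760) = 0.466469
Rounded to 4 decimal places: P(Satellite uplink lost) ≈ 0.4665.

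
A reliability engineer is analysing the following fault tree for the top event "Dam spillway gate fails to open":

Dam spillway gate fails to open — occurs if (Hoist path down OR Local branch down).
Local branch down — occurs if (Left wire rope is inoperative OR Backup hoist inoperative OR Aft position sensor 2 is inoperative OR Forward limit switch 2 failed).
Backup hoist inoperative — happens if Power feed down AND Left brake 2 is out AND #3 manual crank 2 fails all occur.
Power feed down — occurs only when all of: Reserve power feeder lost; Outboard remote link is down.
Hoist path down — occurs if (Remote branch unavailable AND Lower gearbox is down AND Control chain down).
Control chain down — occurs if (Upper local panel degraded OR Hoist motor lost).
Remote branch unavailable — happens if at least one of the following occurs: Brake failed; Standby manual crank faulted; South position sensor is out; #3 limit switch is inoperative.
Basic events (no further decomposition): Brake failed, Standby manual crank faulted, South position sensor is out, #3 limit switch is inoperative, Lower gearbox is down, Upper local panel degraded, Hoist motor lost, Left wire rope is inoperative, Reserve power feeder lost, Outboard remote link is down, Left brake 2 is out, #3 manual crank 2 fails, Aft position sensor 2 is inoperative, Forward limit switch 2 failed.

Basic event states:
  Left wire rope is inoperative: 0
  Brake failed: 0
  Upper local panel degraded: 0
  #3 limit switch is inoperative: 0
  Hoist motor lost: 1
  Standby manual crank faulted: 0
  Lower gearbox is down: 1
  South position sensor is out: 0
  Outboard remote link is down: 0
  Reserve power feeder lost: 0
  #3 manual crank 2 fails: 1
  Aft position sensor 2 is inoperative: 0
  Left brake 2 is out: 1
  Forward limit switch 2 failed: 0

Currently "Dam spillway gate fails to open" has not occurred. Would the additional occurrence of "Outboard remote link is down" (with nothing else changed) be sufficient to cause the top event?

No

Counterfactual: set "Outboard remote link is down" to occurred.
Remote branch unavailable [OR]: Brake failed=not, Standby manual crank faulted=not, South position sensor is out=not, #3 limit switch is inoperative=not → no input occurs → does not occur.
Control chain down [OR]: Upper local panel degraded=not, Hoist motor lost=occurs → at least one input occurs → occurs.
Hoist path down [AND]: Remote branch unavailable=not, Lower gearbox is down=occurs, Control chain down=occurs → not all inputs occur → does not occur.
Power feed down [AND]: Reserve power feeder lost=not, Outboard remote link is down=occurs → not all inputs occur → does not occur.
Backup hoist inoperative [AND]: Power feed down=not, Left brake 2 is out=occurs, #3 manual crank 2 fails=occurs → not all inputs occur → does not occur.
Local branch down [OR]: Left wire rope is inoperative=not, Backup hoist inoperative=not, Aft position sensor 2 is inoperative=not, Forward limit switch 2 failed=not → no input occurs → does not occur.
Dam spillway gate fails to open [OR]: Hoist path down=not, Local branch down=not → no input occurs → does not occur.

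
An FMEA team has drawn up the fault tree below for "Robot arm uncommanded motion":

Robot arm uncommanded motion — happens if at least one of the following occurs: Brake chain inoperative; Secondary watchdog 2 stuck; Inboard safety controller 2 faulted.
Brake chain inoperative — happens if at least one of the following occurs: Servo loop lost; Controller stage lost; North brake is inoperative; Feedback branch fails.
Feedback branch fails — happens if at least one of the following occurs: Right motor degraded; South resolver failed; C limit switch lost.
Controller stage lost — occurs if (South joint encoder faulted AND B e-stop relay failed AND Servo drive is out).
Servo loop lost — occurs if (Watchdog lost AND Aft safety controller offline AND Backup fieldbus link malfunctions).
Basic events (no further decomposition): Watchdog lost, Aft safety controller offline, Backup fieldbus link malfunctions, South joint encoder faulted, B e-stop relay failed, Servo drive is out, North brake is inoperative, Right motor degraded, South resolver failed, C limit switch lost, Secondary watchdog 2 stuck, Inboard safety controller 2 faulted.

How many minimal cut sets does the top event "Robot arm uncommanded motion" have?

Servo loop lost [AND]: one cut set from each child combined → 1 × 1 × 1 = 1 cut set(s).
Controller stage lost [AND]: one cut set from each child combined → 1 × 1 × 1 = 1 cut set(s).
Feedback branch fails [OR]: union of children's cut sets → 3 cut set(s).
Brake chain inoperative [OR]: union of children's cut sets → 6 cut set(s).
Robot arm uncommanded motion [OR]: union of children's cut sets → 8 cut set(s).
Minimal cut sets: {Aft safety controller offline, Backup fieldbus link malfunctions, Watchdog lost}; {B e-stop relay failed, Servo drive is out, South joint encoder faulted}; {North brake is inoperative}; {Right motor degraded}; {South resolver failed}; {C limit switch lost}; {Secondary watchdog 2 stuck}; {Inboard safety controller 2 faulted}.

8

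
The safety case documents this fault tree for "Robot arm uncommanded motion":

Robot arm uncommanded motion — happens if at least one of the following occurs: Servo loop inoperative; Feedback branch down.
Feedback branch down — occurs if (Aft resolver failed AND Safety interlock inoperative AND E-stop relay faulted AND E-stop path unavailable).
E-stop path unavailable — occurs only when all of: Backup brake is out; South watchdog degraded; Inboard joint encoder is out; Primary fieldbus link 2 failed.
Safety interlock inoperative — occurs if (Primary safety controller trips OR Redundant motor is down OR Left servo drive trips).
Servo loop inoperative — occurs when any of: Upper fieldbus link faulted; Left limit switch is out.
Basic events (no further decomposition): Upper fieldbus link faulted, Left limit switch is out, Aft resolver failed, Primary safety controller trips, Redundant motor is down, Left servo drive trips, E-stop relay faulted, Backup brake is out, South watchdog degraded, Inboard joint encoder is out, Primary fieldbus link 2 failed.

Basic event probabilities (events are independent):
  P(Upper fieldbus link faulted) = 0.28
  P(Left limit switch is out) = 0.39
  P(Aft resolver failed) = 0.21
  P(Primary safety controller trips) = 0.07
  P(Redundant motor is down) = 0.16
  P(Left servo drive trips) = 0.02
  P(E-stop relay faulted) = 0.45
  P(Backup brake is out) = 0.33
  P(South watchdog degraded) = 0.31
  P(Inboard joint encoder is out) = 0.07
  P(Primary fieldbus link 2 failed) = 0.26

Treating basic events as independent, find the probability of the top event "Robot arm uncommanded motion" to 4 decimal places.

P(Servo loop inoperative) [OR] = 1 − (1−0.28) × (1−0.39) = 0.560800
P(Safety interlock inoperative) [OR] = 1 − (1−0.07) × (1−0.16) × (1−0.02) = 0.234424
P(E-stop path unavailable) [AND] = 0.33 × 0.31 × 0.07 × 0.26 = 0.001862
P(Feedback branch down) [AND] = 0.21 × 0.234424 × 0.45 × 0.001862 = 0.000041
P(Robot arm uncommanded motion) [OR] = 1 − (1−0.560800) × (1−0.000041) = 0.560818
Rounded to 4 decimal places: P(Robot arm uncommanded motion) ≈ 0.5608.

0.5608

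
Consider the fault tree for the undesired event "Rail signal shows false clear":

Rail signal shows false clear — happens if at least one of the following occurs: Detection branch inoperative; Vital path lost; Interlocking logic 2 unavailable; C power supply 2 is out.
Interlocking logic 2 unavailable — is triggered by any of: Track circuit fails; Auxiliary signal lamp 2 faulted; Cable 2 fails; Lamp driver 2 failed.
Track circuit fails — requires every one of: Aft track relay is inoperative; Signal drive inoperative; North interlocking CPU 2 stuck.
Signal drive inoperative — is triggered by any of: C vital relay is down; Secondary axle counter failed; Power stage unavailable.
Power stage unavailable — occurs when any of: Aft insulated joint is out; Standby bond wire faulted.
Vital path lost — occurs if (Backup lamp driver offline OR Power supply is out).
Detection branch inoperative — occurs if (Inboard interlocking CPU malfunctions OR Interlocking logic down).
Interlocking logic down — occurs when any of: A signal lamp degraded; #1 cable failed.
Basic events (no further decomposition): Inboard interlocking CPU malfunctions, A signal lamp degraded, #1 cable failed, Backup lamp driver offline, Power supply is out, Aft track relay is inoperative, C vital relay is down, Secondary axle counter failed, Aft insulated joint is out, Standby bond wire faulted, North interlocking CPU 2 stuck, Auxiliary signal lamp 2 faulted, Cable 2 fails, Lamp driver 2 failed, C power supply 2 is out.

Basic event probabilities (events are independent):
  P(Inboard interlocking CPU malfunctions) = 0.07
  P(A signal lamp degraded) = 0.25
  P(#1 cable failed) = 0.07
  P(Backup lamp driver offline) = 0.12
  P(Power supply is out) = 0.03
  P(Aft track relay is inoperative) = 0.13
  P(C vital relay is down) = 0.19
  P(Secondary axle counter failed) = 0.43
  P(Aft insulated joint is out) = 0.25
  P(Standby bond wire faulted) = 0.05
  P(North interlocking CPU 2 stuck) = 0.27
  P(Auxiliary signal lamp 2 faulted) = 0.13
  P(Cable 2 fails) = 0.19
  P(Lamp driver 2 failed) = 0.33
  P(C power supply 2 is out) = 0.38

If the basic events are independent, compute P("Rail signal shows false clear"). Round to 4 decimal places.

P(Interlocking logic down) [OR] = 1 − (1−0.25) × (1−0.07) = 0.302500
P(Detection branch inoperative) [OR] = 1 − (1−0.07) × (1−0.302500) = 0.351325
P(Vital path lost) [OR] = 1 − (1−0.12) × (1−0.03) = 0.146400
P(Power stage unavailable) [OR] = 1 − (1−0.25) × (1−0.05) = 0.287500
P(Signal drive inoperative) [OR] = 1 − (1−0.19) × (1−0.43) × (1−0.287500) = 0.671039
P(Track circuit fails) [AND] = 0.13 × 0.671039 × 0.27 = 0.023553
P(Interlocking logic 2 unavailable) [OR] = 1 − (1−0.023553) × (1−0.13) × (1−0.19) × (1−0.33) = 0.538972
P(Rail signal shows false clear) [OR] = 1 − (1−0.351325) × (1−0.146400) × (1−0.538972) × (1−0.38) = 0.841729
Rounded to 4 decimal places: P(Rail signal shows false clear) ≈ 0.8417.

0.8417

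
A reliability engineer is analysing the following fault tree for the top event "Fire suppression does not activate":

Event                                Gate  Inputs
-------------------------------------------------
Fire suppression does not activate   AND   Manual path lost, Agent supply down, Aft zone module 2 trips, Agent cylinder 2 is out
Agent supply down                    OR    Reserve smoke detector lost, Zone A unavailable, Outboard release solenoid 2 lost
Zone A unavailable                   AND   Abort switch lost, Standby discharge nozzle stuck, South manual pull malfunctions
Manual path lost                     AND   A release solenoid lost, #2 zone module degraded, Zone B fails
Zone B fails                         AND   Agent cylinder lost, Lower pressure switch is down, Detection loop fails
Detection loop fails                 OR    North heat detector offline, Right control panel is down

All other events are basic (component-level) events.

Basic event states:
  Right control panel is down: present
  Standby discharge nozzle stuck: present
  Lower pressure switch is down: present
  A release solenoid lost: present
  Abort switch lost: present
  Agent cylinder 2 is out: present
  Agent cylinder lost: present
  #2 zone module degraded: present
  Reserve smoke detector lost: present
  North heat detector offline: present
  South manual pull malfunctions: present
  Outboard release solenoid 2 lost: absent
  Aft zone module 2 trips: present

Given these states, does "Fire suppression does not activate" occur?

Detection loop fails [OR]: North heat detector offline=occurs, Right control panel is down=occurs → at least one input occurs → occurs.
Zone B fails [AND]: Agent cylinder lost=occurs, Lower pressure switch is down=occurs, Detection loop fails=occurs → all inputs occur → occurs.
Manual path lost [AND]: A release solenoid lost=occurs, #2 zone module degraded=occurs, Zone B fails=occurs → all inputs occur → occurs.
Zone A unavailable [AND]: Abort switch lost=occurs, Standby discharge nozzle stuck=occurs, South manual pull malfunctions=occurs → all inputs occur → occurs.
Agent supply down [OR]: Reserve smoke detector lost=occurs, Zone A unavailable=occurs, Outboard release solenoid 2 lost=not → at least one input occurs → occurs.
Fire suppression does not activate [AND]: Manual path lost=occurs, Agent supply down=occurs, Aft zone module 2 trips=occurs, Agent cylinder 2 is out=occurs → all inputs occur → occurs.

Yes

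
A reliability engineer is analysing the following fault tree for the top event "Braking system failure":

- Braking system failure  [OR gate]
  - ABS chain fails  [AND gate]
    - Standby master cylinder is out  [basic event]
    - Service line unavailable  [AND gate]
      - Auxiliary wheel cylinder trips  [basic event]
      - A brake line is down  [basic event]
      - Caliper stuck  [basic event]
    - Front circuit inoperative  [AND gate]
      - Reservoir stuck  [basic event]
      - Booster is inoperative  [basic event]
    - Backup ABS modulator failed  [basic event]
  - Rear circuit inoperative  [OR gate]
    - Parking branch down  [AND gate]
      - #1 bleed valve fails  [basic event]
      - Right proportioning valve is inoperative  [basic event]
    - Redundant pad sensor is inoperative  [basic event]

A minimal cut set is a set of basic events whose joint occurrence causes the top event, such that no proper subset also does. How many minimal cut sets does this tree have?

Service line unavailable [AND]: one cut set from each child combined → 1 × 1 × 1 = 1 cut set(s).
Front circuit inoperative [AND]: one cut set from each child combined → 1 × 1 = 1 cut set(s).
ABS chain fails [AND]: one cut set from each child combined → 1 × 1 × 1 × 1 = 1 cut set(s).
Parking branch down [AND]: one cut set from each child combined → 1 × 1 = 1 cut set(s).
Rear circuit inoperative [OR]: union of children's cut sets → 2 cut set(s).
Braking system failure [OR]: union of children's cut sets → 3 cut set(s).
Minimal cut sets: {A brake line is down, Auxiliary wheel cylinder trips, Backup ABS modulator failed, Booster is inoperative, Caliper stuck, Reservoir stuck, Standby master cylinder is out}; {#1 bleed valve fails, Right proportioning valve is inoperative}; {Redundant pad sensor is inoperative}.

3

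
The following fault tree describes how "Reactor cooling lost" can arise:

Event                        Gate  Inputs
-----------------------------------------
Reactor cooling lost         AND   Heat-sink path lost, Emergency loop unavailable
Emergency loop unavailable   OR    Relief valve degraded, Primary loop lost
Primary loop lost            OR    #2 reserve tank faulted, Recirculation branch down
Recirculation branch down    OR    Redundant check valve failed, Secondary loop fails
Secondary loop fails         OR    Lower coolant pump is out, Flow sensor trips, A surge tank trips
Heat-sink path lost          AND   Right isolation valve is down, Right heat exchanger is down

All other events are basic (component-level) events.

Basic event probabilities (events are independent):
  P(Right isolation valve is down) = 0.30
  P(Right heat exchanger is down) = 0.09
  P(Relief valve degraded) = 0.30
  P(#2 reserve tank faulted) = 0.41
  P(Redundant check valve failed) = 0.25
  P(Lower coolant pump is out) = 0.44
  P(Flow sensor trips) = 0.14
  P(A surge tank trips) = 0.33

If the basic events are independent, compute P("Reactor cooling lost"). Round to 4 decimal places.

P(Heat-sink path lost) [AND] = 0.30 × 0.09 = 0.027000
P(Secondary loop fails) [OR] = 1 − (1−0.44) × (1−0.14) × (1−0.33) = 0.677328
P(Recirculation branch down) [OR] = 1 − (1−0.25) × (1−0.677328) = 0.757996
P(Primary loop lost) [OR] = 1 − (1−0.41) × (1−0.757996) = 0.857218
P(Emergency loop unavailable) [OR] = 1 − (1−0.30) × (1−0.857218) = 0.900053
P(Reactor cooling lost) [AND] = 0.027000 × 0.900053 = 0.024301
Rounded to 4 decimal places: P(Reactor cooling lost) ≈ 0.0243.

0.0243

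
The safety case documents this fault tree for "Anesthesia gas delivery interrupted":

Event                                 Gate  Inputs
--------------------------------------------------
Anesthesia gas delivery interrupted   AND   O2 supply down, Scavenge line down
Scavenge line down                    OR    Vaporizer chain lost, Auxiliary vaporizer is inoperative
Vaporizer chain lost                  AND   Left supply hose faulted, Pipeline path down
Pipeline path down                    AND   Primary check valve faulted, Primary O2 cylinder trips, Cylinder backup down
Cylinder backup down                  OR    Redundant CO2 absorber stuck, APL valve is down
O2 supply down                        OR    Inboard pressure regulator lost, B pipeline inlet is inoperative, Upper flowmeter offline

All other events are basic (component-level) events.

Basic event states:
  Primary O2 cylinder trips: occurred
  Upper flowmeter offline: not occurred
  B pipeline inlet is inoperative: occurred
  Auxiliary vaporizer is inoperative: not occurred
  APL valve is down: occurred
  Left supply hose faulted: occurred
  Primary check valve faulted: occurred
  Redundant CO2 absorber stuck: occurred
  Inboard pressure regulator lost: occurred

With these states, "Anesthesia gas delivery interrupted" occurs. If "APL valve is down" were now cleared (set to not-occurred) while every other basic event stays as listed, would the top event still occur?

Yes

Counterfactual: set "APL valve is down" to not occurred.
O2 supply down [OR]: Inboard pressure regulator lost=occurs, B pipeline inlet is inoperative=occurs, Upper flowmeter offline=not → at least one input occurs → occurs.
Cylinder backup down [OR]: Redundant CO2 absorber stuck=occurs, APL valve is down=not → at least one input occurs → occurs.
Pipeline path down [AND]: Primary check valve faulted=occurs, Primary O2 cylinder trips=occurs, Cylinder backup down=occurs → all inputs occur → occurs.
Vaporizer chain lost [AND]: Left supply hose faulted=occurs, Pipeline path down=occurs → all inputs occur → occurs.
Scavenge line down [OR]: Vaporizer chain lost=occurs, Auxiliary vaporizer is inoperative=not → at least one input occurs → occurs.
Anesthesia gas delivery interrupted [AND]: O2 supply down=occurs, Scavenge line down=occurs → all inputs occur → occurs.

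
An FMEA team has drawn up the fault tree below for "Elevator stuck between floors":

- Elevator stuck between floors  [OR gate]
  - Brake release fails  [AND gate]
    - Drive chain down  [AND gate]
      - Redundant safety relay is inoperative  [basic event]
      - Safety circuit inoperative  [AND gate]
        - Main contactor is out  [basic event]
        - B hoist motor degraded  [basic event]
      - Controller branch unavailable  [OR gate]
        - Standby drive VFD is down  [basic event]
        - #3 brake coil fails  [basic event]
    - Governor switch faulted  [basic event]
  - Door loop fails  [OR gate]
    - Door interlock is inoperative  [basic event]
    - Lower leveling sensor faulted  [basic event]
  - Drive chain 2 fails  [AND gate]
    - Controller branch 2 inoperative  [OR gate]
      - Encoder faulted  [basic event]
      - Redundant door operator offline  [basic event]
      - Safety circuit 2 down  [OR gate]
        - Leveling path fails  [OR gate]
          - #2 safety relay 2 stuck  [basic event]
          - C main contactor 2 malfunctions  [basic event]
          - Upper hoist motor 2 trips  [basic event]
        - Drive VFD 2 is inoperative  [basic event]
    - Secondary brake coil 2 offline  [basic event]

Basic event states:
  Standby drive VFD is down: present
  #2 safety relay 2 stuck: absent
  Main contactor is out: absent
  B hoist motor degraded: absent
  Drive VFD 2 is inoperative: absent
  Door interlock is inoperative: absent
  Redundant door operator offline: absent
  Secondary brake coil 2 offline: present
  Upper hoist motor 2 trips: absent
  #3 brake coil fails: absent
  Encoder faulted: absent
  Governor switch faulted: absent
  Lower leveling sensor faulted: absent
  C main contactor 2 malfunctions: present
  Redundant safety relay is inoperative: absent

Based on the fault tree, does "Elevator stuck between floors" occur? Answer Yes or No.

Safety circuit inoperative [AND]: Main contactor is out=not, B hoist motor degraded=not → not all inputs occur → does not occur.
Controller branch unavailable [OR]: Standby drive VFD is down=occurs, #3 brake coil fails=not → at least one input occurs → occurs.
Drive chain down [AND]: Redundant safety relay is inoperative=not, Safety circuit inoperative=not, Controller branch unavailable=occurs → not all inputs occur → does not occur.
Brake release fails [AND]: Drive chain down=not, Governor switch faulted=not → not all inputs occur → does not occur.
Door loop fails [OR]: Door interlock is inoperative=not, Lower leveling sensor faulted=not → no input occurs → does not occur.
Leveling path fails [OR]: #2 safety relay 2 stuck=not, C main contactor 2 malfunctions=occurs, Upper hoist motor 2 trips=not → at least one input occurs → occurs.
Safety circuit 2 down [OR]: Leveling path fails=occurs, Drive VFD 2 is inoperative=not → at least one input occurs → occurs.
Controller branch 2 inoperative [OR]: Encoder faulted=not, Redundant door operator offline=not, Safety circuit 2 down=occurs → at least one input occurs → occurs.
Drive chain 2 fails [AND]: Controller branch 2 inoperative=occurs, Secondary brake coil 2 offline=occurs → all inputs occur → occurs.
Elevator stuck between floors [OR]: Brake release fails=not, Door loop fails=not, Drive chain 2 fails=occurs → at least one input occurs → occurs.

Yes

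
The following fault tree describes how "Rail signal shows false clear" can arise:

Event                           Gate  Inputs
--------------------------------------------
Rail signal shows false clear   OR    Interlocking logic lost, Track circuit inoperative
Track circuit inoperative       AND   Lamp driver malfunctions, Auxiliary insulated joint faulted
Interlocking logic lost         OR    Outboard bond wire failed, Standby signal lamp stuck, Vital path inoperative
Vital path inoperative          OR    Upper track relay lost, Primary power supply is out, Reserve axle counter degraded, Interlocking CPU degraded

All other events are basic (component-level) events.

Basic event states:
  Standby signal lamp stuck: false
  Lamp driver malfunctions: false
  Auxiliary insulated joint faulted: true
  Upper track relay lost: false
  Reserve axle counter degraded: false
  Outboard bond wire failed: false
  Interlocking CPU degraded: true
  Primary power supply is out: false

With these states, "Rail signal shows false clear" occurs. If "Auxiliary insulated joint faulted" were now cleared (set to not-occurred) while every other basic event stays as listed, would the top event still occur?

Counterfactual: set "Auxiliary insulated joint faulted" to not occurred.
Vital path inoperative [OR]: Upper track relay lost=not, Primary power supply is out=not, Reserve axle counter degraded=not, Interlocking CPU degraded=occurs → at least one input occurs → occurs.
Interlocking logic lost [OR]: Outboard bond wire failed=not, Standby signal lamp stuck=not, Vital path inoperative=occurs → at least one input occurs → occurs.
Track circuit inoperative [AND]: Lamp driver malfunctions=not, Auxiliary insulated joint faulted=not → not all inputs occur → does not occur.
Rail signal shows false clear [OR]: Interlocking logic lost=occurs, Track circuit inoperative=not → at least one input occurs → occurs.

Yes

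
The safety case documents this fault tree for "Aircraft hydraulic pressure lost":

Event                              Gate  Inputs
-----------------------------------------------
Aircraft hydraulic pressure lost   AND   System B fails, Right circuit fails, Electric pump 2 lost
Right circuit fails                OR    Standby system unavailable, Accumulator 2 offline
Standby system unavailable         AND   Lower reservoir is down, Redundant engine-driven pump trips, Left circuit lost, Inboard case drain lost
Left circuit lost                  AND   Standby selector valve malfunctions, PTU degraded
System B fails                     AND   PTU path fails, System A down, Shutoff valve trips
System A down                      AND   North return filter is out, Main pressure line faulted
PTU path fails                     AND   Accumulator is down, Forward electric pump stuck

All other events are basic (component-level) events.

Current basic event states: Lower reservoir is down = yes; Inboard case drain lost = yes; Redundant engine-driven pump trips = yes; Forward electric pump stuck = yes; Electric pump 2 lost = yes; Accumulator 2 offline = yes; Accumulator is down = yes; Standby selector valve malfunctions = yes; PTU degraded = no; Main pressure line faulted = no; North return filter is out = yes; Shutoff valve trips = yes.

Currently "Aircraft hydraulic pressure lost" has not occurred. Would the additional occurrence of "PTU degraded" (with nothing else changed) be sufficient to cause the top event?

No

Counterfactual: set "PTU degraded" to occurred.
PTU path fails [AND]: Accumulator is down=occurs, Forward electric pump stuck=occurs → all inputs occur → occurs.
System A down [AND]: North return filter is out=occurs, Main pressure line faulted=not → not all inputs occur → does not occur.
System B fails [AND]: PTU path fails=occurs, System A down=not, Shutoff valve trips=occurs → not all inputs occur → does not occur.
Left circuit lost [AND]: Standby selector valve malfunctions=occurs, PTU degraded=occurs → all inputs occur → occurs.
Standby system unavailable [AND]: Lower reservoir is down=occurs, Redundant engine-driven pump trips=occurs, Left circuit lost=occurs, Inboard case drain lost=occurs → all inputs occur → occurs.
Right circuit fails [OR]: Standby system unavailable=occurs, Accumulator 2 offline=occurs → at least one input occurs → occurs.
Aircraft hydraulic pressure lost [AND]: System B fails=not, Right circuit fails=occurs, Electric pump 2 lost=occurs → not all inputs occur → does not occur.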